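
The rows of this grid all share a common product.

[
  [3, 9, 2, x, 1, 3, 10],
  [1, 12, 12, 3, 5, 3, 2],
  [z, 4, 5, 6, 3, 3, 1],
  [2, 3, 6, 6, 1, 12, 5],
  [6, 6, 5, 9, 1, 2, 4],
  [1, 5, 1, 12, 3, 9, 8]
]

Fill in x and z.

x = 8, z = 12

Rows 2 and 4 each multiply to 12960, so every row has product 12960.
Row 1: 3×9×2×1×3×10 = 1620, so the missing entry is 12960 ÷ 1620 = 8.
Row 3: 4×5×6×3×3×1 = 1080, so the missing entry is 12960 ÷ 1080 = 12.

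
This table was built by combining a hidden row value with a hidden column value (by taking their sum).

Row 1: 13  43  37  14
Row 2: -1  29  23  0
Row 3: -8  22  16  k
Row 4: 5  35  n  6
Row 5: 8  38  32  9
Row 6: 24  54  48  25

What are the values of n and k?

n = 29, k = -7

The difference between any two rows is the same in every column — this is an addition table with the headers hidden.
Row 4 minus row 1 is 5 − 13 = -8, so its entry in column 3 is 37 + (-8) = 29.
Row 3 minus row 1 is -8 − 13 = -21, so its entry in column 4 is 14 + (-21) = -7.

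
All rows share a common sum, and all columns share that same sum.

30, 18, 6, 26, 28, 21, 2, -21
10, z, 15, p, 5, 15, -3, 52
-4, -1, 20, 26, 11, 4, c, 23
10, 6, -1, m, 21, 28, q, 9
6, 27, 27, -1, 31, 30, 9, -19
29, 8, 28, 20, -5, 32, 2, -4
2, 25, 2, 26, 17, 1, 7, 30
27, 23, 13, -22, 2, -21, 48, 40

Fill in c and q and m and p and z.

c = 31, q = 14, m = 23, p = 12, z = 4

Rows 1 and 5 both sum to 110, so that's the common total.
Column 2 has 18 − 1 + 6 + 27 + 8 + 25 + 23 = 106; the blank must be 110 − 106 = 4.
Row 3 has -4 − 1 + 20 + 26 + 11 + 4 + 23 = 79; the blank must be 110 − 79 = 31.
Column 7 has 2 − 3 + 31 + 9 + 2 + 7 + 48 = 96; the blank must be 110 − 96 = 14.
Row 4 has 10 + 6 − 1 + 21 + 28 + 14 + 9 = 87; the blank must be 110 − 87 = 23.
Row 2 has 10 + 4 + 15 + 5 + 15 − 3 + 52 = 98; the blank must be 110 − 98 = 12.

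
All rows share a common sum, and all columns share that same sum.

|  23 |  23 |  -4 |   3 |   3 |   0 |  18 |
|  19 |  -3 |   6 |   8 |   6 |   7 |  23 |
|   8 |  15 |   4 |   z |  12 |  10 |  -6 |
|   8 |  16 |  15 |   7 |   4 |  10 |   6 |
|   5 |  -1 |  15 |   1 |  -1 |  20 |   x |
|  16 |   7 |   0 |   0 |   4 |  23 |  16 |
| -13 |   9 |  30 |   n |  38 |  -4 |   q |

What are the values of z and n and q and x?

z = 23, n = 24, q = -18, x = 27

Rows 1 and 2 both sum to 66, so that's the common total.
The known cells in row 3 total 43, leaving 66 − 43 = 23 for the blank.
The known cells in column 4 total 42, leaving 66 − 42 = 24 for the blank.
The known cells in row 7 total 84, leaving 66 − 84 = -18 for the blank.
The known cells in row 5 total 39, leaving 66 − 39 = 27 for the blank.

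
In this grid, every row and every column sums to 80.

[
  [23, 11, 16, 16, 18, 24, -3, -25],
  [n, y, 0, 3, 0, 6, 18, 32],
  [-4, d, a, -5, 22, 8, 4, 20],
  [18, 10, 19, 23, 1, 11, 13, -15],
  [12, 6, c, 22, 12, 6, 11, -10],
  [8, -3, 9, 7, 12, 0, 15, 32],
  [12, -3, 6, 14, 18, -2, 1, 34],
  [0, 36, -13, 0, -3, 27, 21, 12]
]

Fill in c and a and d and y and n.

c = 21, a = 22, d = 13, y = 10, n = 11

Row 5: 12 + 6 + 22 + 12 + 6 + 11 − 10 = 59, so its missing entry is 80 − 59 = 21.
Column 3: 16 + 0 + 19 + 21 + 9 + 6 − 13 = 58, so its missing entry is 80 − 58 = 22.
Row 3: -4 + 22 − 5 + 22 + 8 + 4 + 20 = 67, so its missing entry is 80 − 67 = 13.
Column 2: 11 + 13 + 10 + 6 − 3 − 3 + 36 = 70, so its missing entry is 80 − 70 = 10.
Row 2: 10 + 0 + 3 + 0 + 6 + 18 + 32 = 69, so its missing entry is 80 − 69 = 11.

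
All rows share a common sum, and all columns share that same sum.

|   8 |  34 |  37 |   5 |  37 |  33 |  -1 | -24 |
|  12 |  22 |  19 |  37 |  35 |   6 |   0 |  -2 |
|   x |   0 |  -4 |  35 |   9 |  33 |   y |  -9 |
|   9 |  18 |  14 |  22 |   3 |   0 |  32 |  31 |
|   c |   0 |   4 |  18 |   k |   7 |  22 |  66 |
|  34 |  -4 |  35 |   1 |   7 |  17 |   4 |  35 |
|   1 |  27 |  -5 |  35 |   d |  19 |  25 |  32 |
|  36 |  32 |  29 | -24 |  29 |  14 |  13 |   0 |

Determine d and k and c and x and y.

Rows 1 and 2 both sum to 129, so that's the common total.
Row 7: 1 + 27 − 5 + 35 + 19 + 25 + 32 = 134, so its missing entry is 129 − 134 = -5.
Column 5: 37 + 35 + 9 + 3 + 7 − 5 + 29 = 115, so its missing entry is 129 − 115 = 14.
Row 5: 0 + 4 + 18 + 14 + 7 + 22 + 66 = 131, so its missing entry is 129 − 131 = -2.
Column 1: 8 + 12 + 9 − 2 + 34 + 1 + 36 = 98, so its missing entry is 129 − 98 = 31.
Row 3: 31 + 0 − 4 + 35 + 9 + 33 − 9 = 95, so its missing entry is 129 − 95 = 34.

d = -5, k = 14, c = -2, x = 31, y = 34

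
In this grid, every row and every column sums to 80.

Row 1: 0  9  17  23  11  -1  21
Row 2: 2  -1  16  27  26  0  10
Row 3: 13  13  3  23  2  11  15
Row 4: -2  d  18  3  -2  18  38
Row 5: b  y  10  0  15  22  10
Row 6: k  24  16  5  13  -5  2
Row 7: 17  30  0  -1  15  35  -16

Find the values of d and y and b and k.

d = 7, y = -2, b = 25, k = 25

The known cells in row 4 total 73, leaving 80 − 73 = 7 for the blank.
The known cells in row 6 total 55, leaving 80 − 55 = 25 for the blank.
The known cells in column 1 total 55, leaving 80 − 55 = 25 for the blank.
The known cells in row 5 total 82, leaving 80 − 82 = -2 for the blank.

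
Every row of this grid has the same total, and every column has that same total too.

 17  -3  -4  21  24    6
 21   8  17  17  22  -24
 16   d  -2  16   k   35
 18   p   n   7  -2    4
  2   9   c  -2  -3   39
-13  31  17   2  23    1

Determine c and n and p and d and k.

c = 16, n = 17, p = 17, d = -1, k = -3

Rows 1 and 2 both sum to 61, so that's the common total.
Column 5: 24 + 22 − 2 − 3 + 23 = 64, so its missing entry is 61 − 64 = -3.
Row 3: 16 − 2 + 16 − 3 + 35 = 62, so its missing entry is 61 − 62 = -1.
Column 2: -3 + 8 − 1 + 9 + 31 = 44, so its missing entry is 61 − 44 = 17.
Row 5: 2 + 9 − 2 − 3 + 39 = 45, so its missing entry is 61 − 45 = 16.
Row 4: 18 + 17 + 7 − 2 + 4 = 44, so its missing entry is 61 − 44 = 17.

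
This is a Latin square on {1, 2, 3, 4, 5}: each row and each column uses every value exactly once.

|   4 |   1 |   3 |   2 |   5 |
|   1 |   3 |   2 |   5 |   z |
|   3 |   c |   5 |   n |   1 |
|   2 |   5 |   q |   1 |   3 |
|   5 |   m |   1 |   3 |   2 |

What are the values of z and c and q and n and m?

Cell (2,5): row 2 already has {1, 2, 3, 5} → 4.
For row 3, column 4: column 4 already has {1, 2, 3, 5}; that leaves 4.
At (row 3, col 2): row 3 already has {1, 3, 4, 5}, so the value is 2.
Cell (4,3): row 4 already has {1, 2, 3, 5} → 4.
At (row 5, col 2): row 5 already has {1, 2, 3, 5}, so the value is 4.

z = 4, c = 2, q = 4, n = 4, m = 4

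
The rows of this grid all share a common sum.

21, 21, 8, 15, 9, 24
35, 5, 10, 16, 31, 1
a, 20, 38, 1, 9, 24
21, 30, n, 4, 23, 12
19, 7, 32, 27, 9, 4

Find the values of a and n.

Rows 2 and 5 both add up to 98, so every row sums to 98.
Row 3: 20 + 38 + 1 + 9 + 24 = 92, so the missing entry is 98 − 92 = 6.
Row 4: 21 + 30 + 4 + 23 + 12 = 90, so the missing entry is 98 − 90 = 8.

a = 6, n = 8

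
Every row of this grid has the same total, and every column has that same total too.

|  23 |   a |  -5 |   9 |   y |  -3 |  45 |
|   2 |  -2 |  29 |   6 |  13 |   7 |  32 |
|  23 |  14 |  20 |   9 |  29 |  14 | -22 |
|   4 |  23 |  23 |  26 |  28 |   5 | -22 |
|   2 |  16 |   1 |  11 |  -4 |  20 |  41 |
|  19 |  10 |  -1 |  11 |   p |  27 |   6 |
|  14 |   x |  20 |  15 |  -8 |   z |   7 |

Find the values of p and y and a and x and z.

Rows 2 and 3 both sum to 87, so that's the common total.
Column 6: -3 + 7 + 14 + 5 + 20 + 27 = 70, so its missing entry is 87 − 70 = 17.
Row 7: 14 + 20 + 15 − 8 + 17 + 7 = 65, so its missing entry is 87 − 65 = 22.
Column 2: -2 + 14 + 23 + 16 + 10 + 22 = 83, so its missing entry is 87 − 83 = 4.
Row 1: 23 + 4 − 5 + 9 − 3 + 45 = 73, so its missing entry is 87 − 73 = 14.
Row 6: 19 + 10 − 1 + 11 + 27 + 6 = 72, so its missing entry is 87 − 72 = 15.

p = 15, y = 14, a = 4, x = 22, z = 17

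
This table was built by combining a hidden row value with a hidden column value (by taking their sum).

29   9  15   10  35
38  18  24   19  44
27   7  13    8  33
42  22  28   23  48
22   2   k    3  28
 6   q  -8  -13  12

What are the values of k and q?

k = 8, q = -14

The difference between any two rows is the same in every column — this is an addition table with the headers hidden.
Row 5 minus row 1 is 3 − 10 = -7, so its entry in column 3 is 15 + (-7) = 8.
Row 6 minus row 1 is -13 − 10 = -23, so its entry in column 2 is 9 + (-23) = -14.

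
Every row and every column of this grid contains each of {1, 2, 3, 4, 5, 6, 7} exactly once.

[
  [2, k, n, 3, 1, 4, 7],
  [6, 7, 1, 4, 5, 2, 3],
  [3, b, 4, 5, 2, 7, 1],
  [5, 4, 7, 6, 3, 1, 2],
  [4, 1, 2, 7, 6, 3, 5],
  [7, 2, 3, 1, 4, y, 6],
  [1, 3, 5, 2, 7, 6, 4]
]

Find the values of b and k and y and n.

For row 1, column 3: column 3 already has {1, 2, 3, 4, 5, 7}; that leaves 6.
For row 1, column 2: row 1 already has {1, 2, 3, 4, 6, 7}; that leaves 5.
For row 6, column 6: row 6 already has {1, 2, 3, 4, 6, 7}; that leaves 5.
For row 3, column 2: row 3 already has {1, 2, 3, 4, 5, 7}; that leaves 6.

b = 6, k = 5, y = 5, n = 6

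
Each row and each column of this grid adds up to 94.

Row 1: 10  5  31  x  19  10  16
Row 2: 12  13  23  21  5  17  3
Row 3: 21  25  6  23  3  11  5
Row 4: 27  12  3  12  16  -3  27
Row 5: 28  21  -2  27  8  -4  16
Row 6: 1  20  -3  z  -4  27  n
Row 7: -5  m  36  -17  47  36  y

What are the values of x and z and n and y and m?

x = 3, z = 25, n = 28, y = -1, m = -2

Column 2: 5 + 13 + 25 + 12 + 21 + 20 = 96, so its missing entry is 94 − 96 = -2.
Row 1: 10 + 5 + 31 + 19 + 10 + 16 = 91, so its missing entry is 94 − 91 = 3.
Row 7: -5 − 2 + 36 − 17 + 47 + 36 = 95, so its missing entry is 94 − 95 = -1.
Column 7: 16 + 3 + 5 + 27 + 16 − 1 = 66, so its missing entry is 94 − 66 = 28.
Row 6: 1 + 20 − 3 − 4 + 27 + 28 = 69, so its missing entry is 94 − 69 = 25.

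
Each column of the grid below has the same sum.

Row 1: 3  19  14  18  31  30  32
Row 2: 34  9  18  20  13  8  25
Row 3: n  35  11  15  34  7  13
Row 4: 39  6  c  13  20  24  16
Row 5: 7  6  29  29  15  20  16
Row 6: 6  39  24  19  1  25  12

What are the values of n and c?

Columns 5 and 6 both add up to 114, so every column sums to 114.
Column 1: 3 + 34 + 39 + 7 + 6 = 89, so the missing entry is 114 − 89 = 25.
Column 3: 14 + 18 + 11 + 29 + 24 = 96, so the missing entry is 114 − 96 = 18.

n = 25, c = 18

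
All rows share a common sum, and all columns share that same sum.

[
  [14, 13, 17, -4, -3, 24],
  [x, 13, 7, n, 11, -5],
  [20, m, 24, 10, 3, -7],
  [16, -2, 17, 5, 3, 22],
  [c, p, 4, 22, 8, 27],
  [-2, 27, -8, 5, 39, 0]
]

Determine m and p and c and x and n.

Rows 1 and 4 both sum to 61, so that's the common total.
Row 3: 20 + 24 + 10 + 3 − 7 = 50, so its missing entry is 61 − 50 = 11.
Column 2: 13 + 13 + 11 − 2 + 27 = 62, so its missing entry is 61 − 62 = -1.
Row 5: -1 + 4 + 22 + 8 + 27 = 60, so its missing entry is 61 − 60 = 1.
Column 1: 14 + 20 + 16 + 1 − 2 = 49, so its missing entry is 61 − 49 = 12.
Row 2: 12 + 13 + 7 + 11 − 5 = 38, so its missing entry is 61 − 38 = 23.

m = 11, p = -1, c = 1, x = 12, n = 23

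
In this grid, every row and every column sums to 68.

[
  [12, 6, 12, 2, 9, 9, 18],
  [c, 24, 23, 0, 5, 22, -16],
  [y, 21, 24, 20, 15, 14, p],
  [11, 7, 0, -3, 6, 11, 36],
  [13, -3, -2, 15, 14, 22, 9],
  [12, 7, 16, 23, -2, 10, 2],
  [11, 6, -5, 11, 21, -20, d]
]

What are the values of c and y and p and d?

c = 10, y = -1, p = -25, d = 44

Row 2 has 24 + 23 + 0 + 5 + 22 − 16 = 58; the blank must be 68 − 58 = 10.
Column 1 has 12 + 10 + 11 + 13 + 12 + 11 = 69; the blank must be 68 − 69 = -1.
Row 7 has 11 + 6 − 5 + 11 + 21 − 20 = 24; the blank must be 68 − 24 = 44.
Row 3 has -1 + 21 + 24 + 20 + 15 + 14 = 93; the blank must be 68 − 93 = -25.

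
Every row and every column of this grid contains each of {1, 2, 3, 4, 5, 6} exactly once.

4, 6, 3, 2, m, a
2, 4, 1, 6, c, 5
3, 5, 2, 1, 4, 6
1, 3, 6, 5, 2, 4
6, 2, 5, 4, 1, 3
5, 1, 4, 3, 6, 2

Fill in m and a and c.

At (row 2, col 5): row 2 already has {1, 2, 4, 5, 6}, so the value is 3.
Cell (1,5): column 5 already has {1, 2, 3, 4, 6} → 5.
For row 1, column 6: row 1 already has {2, 3, 4, 5, 6}; that leaves 1.

m = 5, a = 1, c = 3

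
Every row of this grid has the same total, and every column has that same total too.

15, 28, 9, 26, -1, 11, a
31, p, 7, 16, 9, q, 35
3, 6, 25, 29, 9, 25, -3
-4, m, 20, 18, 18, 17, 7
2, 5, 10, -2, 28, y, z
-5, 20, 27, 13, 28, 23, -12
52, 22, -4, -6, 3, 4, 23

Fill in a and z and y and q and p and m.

a = 6, z = 38, y = 13, q = 1, p = -5, m = 18

Rows 3 and 6 both sum to 94, so that's the common total.
Row 4: -4 + 20 + 18 + 18 + 17 + 7 = 76, so its missing entry is 94 − 76 = 18.
Column 2: 28 + 6 + 18 + 5 + 20 + 22 = 99, so its missing entry is 94 − 99 = -5.
Row 2: 31 − 5 + 7 + 16 + 9 + 35 = 93, so its missing entry is 94 − 93 = 1.
Row 1: 15 + 28 + 9 + 26 − 1 + 11 = 88, so its missing entry is 94 − 88 = 6.
Column 7: 6 + 35 − 3 + 7 − 12 + 23 = 56, so its missing entry is 94 − 56 = 38.
Row 5: 2 + 5 + 10 − 2 + 28 + 38 = 81, so its missing entry is 94 − 81 = 13.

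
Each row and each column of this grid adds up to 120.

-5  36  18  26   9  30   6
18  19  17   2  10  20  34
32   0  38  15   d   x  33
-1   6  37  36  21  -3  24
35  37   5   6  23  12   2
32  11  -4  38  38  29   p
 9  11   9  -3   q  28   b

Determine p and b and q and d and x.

The known cells in row 6 total 144, leaving 120 − 144 = -24 for the blank.
The known cells in column 7 total 75, leaving 120 − 75 = 45 for the blank.
The known cells in row 7 total 99, leaving 120 − 99 = 21 for the blank.
The known cells in column 5 total 122, leaving 120 − 122 = -2 for the blank.
The known cells in row 3 total 116, leaving 120 − 116 = 4 for the blank.

p = -24, b = 45, q = 21, d = -2, x = 4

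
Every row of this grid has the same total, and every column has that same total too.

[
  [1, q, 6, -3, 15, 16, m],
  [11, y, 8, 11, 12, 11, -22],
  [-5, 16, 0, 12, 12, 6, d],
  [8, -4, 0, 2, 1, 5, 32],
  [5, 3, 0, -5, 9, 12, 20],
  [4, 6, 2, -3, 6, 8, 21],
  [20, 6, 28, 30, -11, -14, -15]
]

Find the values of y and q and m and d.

Rows 4 and 5 both sum to 44, so that's the common total.
Row 2: 11 + 8 + 11 + 12 + 11 − 22 = 31, so its missing entry is 44 − 31 = 13.
Column 2: 13 + 16 − 4 + 3 + 6 + 6 = 40, so its missing entry is 44 − 40 = 4.
Row 3: -5 + 16 + 0 + 12 + 12 + 6 = 41, so its missing entry is 44 − 41 = 3.
Row 1: 1 + 4 + 6 − 3 + 15 + 16 = 39, so its missing entry is 44 − 39 = 5.

y = 13, q = 4, m = 5, d = 3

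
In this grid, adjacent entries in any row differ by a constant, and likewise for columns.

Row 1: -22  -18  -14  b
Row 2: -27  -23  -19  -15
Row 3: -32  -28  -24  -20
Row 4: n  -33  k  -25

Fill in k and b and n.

Along each row the entries change by 4 per step; down each column they change by -5.
Row 4: from -33 at column 2, stepping by 4 to column 3 gives -29.
Row 1: from -22 at column 1, stepping by 4 to column 4 gives -10.
Row 4: from -33 at column 2, stepping by 4 to column 1 gives -37.

k = -29, b = -10, n = -37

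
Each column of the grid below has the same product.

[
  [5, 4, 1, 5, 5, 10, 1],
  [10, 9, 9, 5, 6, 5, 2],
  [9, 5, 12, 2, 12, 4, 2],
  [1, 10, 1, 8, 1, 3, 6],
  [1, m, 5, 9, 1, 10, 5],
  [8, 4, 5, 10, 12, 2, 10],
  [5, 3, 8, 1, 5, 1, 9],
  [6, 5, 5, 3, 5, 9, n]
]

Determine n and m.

n = 10, m = 1

Columns 3 and 5 each multiply to 108000, so every column has product 108000.
Column 7: 1×2×2×6×5×10×9 = 10800, so the missing entry is 108000 ÷ 10800 = 10.
Column 2: 4×9×5×10×4×3×5 = 108000, so the missing entry is 108000 ÷ 108000 = 1.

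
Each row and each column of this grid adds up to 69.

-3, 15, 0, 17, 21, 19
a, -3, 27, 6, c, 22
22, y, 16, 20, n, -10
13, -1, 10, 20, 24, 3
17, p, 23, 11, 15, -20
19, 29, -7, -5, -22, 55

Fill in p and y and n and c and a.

p = 23, y = 6, n = 15, c = 16, a = 1

The known cells in column 1 total 68, leaving 69 − 68 = 1 for the blank.
The known cells in row 2 total 53, leaving 69 − 53 = 16 for the blank.
The known cells in column 5 total 54, leaving 69 − 54 = 15 for the blank.
The known cells in row 3 total 63, leaving 69 − 63 = 6 for the blank.
The known cells in row 5 total 46, leaving 69 − 46 = 23 for the blank.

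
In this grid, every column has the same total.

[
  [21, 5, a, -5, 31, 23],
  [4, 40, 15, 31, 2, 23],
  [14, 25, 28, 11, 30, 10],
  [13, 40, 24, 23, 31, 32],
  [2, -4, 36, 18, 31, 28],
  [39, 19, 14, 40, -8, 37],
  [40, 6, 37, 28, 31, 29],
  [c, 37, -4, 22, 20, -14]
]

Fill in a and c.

a = 18, c = 35

Column 2 sums to 168 and so does column 6; that's the common total.
In column 3 the known cells total 150, leaving 168 − 150 = 18.
In column 1 the known cells total 133, leaving 168 − 133 = 35.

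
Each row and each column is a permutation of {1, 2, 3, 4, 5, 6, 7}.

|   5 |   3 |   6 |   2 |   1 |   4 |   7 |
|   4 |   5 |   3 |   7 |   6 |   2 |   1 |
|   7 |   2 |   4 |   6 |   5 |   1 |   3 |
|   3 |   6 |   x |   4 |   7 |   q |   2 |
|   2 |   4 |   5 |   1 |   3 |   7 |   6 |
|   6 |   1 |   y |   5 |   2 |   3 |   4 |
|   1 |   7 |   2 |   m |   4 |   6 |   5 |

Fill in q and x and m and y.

At (row 7, col 4): row 7 already has {1, 2, 4, 5, 6, 7}, so the value is 3.
At (row 4, col 6): column 6 already has {1, 2, 3, 4, 6, 7}, so the value is 5.
At (row 4, col 3): row 4 already has {2, 3, 4, 5, 6, 7}, so the value is 1.
At (row 6, col 3): row 6 already has {1, 2, 3, 4, 5, 6}, so the value is 7.

q = 5, x = 1, m = 3, y = 7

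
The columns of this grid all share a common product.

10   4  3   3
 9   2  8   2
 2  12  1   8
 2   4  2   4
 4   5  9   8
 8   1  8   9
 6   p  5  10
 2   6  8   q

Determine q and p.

q = 1, p = 12

Columns 1 and 3 each multiply to 138240, so every column has product 138240.
Column 4: 3×2×8×4×8×9×10 = 138240, so the missing entry is 138240 ÷ 138240 = 1.
Column 2: 4×2×12×4×5×1×6 = 11520, so the missing entry is 138240 ÷ 11520 = 12.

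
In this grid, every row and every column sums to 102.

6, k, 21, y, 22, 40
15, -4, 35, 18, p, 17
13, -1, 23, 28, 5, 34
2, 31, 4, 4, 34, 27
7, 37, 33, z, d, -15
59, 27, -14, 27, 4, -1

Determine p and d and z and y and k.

p = 21, d = 16, z = 24, y = 1, k = 12

Column 2: -4 − 1 + 31 + 37 + 27 = 90, so its missing entry is 102 − 90 = 12.
Row 1: 6 + 12 + 21 + 22 + 40 = 101, so its missing entry is 102 − 101 = 1.
Column 4: 1 + 18 + 28 + 4 + 27 = 78, so its missing entry is 102 − 78 = 24.
Row 5: 7 + 37 + 33 + 24 − 15 = 86, so its missing entry is 102 − 86 = 16.
Row 2: 15 − 4 + 35 + 18 + 17 = 81, so its missing entry is 102 − 81 = 21.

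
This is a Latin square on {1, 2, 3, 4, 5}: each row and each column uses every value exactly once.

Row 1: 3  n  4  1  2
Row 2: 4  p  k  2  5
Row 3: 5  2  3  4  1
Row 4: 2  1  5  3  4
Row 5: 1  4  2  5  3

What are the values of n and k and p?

At (row 1, col 2): row 1 already has {1, 2, 3, 4}, so the value is 5.
At (row 2, col 2): column 2 already has {1, 2, 4, 5}, so the value is 3.
Cell (2,3): row 2 already has {2, 3, 4, 5} → 1.

n = 5, k = 1, p = 3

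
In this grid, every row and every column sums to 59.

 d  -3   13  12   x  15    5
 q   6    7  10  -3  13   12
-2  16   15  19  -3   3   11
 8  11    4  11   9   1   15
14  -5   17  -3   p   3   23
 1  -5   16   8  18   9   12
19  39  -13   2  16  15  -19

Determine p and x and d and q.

Row 5: 14 − 5 + 17 − 3 + 3 + 23 = 49, so its missing entry is 59 − 49 = 10.
Row 2: 6 + 7 + 10 − 3 + 13 + 12 = 45, so its missing entry is 59 − 45 = 14.
Column 5: -3 − 3 + 9 + 10 + 18 + 16 = 47, so its missing entry is 59 − 47 = 12.
Row 1: -3 + 13 + 12 + 12 + 15 + 5 = 54, so its missing entry is 59 − 54 = 5.

p = 10, x = 12, d = 5, q = 14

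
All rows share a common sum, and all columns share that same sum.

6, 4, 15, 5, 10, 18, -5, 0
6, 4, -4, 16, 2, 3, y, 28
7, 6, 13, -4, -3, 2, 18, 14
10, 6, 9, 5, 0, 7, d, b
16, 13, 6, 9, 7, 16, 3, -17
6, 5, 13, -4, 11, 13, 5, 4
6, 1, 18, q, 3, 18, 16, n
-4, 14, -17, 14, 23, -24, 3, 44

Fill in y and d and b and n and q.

Rows 1 and 3 both sum to 53, so that's the common total.
Row 2: 6 + 4 − 4 + 16 + 2 + 3 + 28 = 55, so its missing entry is 53 − 55 = -2.
Column 7: -5 − 2 + 18 + 3 + 5 + 16 + 3 = 38, so its missing entry is 53 − 38 = 15.
Row 4: 10 + 6 + 9 + 5 + 0 + 7 + 15 = 52, so its missing entry is 53 − 52 = 1.
Column 8: 0 + 28 + 14 + 1 − 17 + 4 + 44 = 74, so its missing entry is 53 − 74 = -21.
Row 7: 6 + 1 + 18 + 3 + 18 + 16 − 21 = 41, so its missing entry is 53 − 41 = 12.

y = -2, d = 15, b = 1, n = -21, q = 12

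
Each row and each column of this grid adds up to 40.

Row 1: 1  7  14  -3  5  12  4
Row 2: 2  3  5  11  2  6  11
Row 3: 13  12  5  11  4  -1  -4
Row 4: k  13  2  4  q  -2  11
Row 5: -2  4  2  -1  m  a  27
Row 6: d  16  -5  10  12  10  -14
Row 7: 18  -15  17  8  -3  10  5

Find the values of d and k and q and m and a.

d = 11, k = -3, q = 15, m = 5, a = 5

Column 6: 12 + 6 − 1 − 2 + 10 + 10 = 35, so its missing entry is 40 − 35 = 5.
Row 5: -2 + 4 + 2 − 1 + 5 + 27 = 35, so its missing entry is 40 − 35 = 5.
Column 5: 5 + 2 + 4 + 5 + 12 − 3 = 25, so its missing entry is 40 − 25 = 15.
Row 4: 13 + 2 + 4 + 15 − 2 + 11 = 43, so its missing entry is 40 − 43 = -3.
Row 6: 16 − 5 + 10 + 12 + 10 − 14 = 29, so its missing entry is 40 − 29 = 11.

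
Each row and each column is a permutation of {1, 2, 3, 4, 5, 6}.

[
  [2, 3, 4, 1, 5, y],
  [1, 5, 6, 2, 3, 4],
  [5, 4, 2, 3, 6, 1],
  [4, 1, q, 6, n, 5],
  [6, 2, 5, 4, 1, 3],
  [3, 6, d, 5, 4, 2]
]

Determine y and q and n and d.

y = 6, q = 3, n = 2, d = 1

For row 4, column 5: column 5 already has {1, 3, 4, 5, 6}; that leaves 2.
At (row 4, col 3): row 4 already has {1, 2, 4, 5, 6}, so the value is 3.
For row 1, column 6: row 1 already has {1, 2, 3, 4, 5}; that leaves 6.
At (row 6, col 3): row 6 already has {2, 3, 4, 5, 6}, so the value is 1.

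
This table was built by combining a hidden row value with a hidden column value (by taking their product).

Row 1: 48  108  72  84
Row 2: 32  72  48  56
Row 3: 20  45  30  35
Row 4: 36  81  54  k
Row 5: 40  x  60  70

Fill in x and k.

x = 90, k = 63

Each row is a constant multiple of every other row — this is a multiplication table with the headers hidden.
Row 5 is 60/72 = 5/6 times row 1, so its entry in column 2 is 108 × 5/6 = 90.
Row 4 is 54/72 = 3/4 times row 1, so its entry in column 4 is 84 × 3/4 = 63.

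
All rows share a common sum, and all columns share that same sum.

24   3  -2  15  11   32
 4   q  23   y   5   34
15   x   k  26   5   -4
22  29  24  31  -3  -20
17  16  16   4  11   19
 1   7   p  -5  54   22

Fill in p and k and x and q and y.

p = 4, k = 18, x = 23, q = 5, y = 12

Rows 1 and 4 both sum to 83, so that's the common total.
Column 4: 15 + 26 + 31 + 4 − 5 = 71, so its missing entry is 83 − 71 = 12.
Row 2: 4 + 23 + 12 + 5 + 34 = 78, so its missing entry is 83 − 78 = 5.
Column 2: 3 + 5 + 29 + 16 + 7 = 60, so its missing entry is 83 − 60 = 23.
Row 3: 15 + 23 + 26 + 5 − 4 = 65, so its missing entry is 83 − 65 = 18.
Row 6: 1 + 7 − 5 + 54 + 22 = 79, so its missing entry is 83 − 79 = 4.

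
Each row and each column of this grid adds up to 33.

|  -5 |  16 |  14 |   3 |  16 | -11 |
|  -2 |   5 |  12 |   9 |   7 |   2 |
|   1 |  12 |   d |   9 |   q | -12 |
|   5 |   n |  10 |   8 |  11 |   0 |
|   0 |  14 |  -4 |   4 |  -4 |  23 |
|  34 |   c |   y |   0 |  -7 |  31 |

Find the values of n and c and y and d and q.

Column 5: 16 + 7 + 11 − 4 − 7 = 23, so its missing entry is 33 − 23 = 10.
Row 4: 5 + 10 + 8 + 11 + 0 = 34, so its missing entry is 33 − 34 = -1.
Column 2: 16 + 5 + 12 − 1 + 14 = 46, so its missing entry is 33 − 46 = -13.
Row 3: 1 + 12 + 9 + 10 − 12 = 20, so its missing entry is 33 − 20 = 13.
Row 6: 34 − 13 + 0 − 7 + 31 = 45, so its missing entry is 33 − 45 = -12.

n = -1, c = -13, y = -12, d = 13, q = 10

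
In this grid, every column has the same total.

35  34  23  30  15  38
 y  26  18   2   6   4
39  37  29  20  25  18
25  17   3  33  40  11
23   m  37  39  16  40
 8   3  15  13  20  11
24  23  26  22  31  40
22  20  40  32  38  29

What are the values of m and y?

Columns 4 and 6 both add up to 191, so every column sums to 191.
Column 2: 34 + 26 + 37 + 17 + 3 + 23 + 20 = 160, so the missing entry is 191 − 160 = 31.
Column 1: 35 + 39 + 25 + 23 + 8 + 24 + 22 = 176, so the missing entry is 191 − 176 = 15.

m = 31, y = 15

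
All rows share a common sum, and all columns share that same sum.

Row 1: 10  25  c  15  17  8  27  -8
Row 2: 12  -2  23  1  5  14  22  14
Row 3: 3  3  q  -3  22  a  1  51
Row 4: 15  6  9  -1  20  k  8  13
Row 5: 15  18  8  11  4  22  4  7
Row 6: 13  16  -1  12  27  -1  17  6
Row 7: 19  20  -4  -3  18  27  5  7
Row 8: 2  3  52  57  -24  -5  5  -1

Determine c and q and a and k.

Rows 2 and 5 both sum to 89, so that's the common total.
Row 1 has 10 + 25 + 15 + 17 + 8 + 27 − 8 = 94; the blank must be 89 − 94 = -5.
Row 4 has 15 + 6 + 9 − 1 + 20 + 8 + 13 = 70; the blank must be 89 − 70 = 19.
Column 6 has 8 + 14 + 19 + 22 − 1 + 27 − 5 = 84; the blank must be 89 − 84 = 5.
Row 3 has 3 + 3 − 3 + 22 + 5 + 1 + 51 = 82; the blank must be 89 − 82 = 7.

c = -5, q = 7, a = 5, k = 19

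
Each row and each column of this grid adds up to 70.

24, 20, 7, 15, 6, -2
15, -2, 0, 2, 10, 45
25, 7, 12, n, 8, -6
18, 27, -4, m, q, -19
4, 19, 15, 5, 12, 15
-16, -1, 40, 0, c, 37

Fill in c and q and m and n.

Row 3 has 25 + 7 + 12 + 8 − 6 = 46; the blank must be 70 − 46 = 24.
Row 6 has -16 − 1 + 40 + 0 + 37 = 60; the blank must be 70 − 60 = 10.
Column 4 has 15 + 2 + 24 + 5 + 0 = 46; the blank must be 70 − 46 = 24.
Row 4 has 18 + 27 − 4 + 24 − 19 = 46; the blank must be 70 − 46 = 24.

c = 10, q = 24, m = 24, n = 24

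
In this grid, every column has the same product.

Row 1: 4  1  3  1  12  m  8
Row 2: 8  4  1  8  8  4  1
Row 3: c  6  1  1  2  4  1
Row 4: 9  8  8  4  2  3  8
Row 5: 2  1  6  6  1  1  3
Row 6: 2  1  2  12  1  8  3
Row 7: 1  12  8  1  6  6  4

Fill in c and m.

c = 2, m = 1

Columns 2 and 4 each multiply to 2304, so every column has product 2304.
Column 1: 4×8×9×2×2×1 = 1152, so the missing entry is 2304 ÷ 1152 = 2.
Column 6: 4×4×3×1×8×6 = 2304, so the missing entry is 2304 ÷ 2304 = 1.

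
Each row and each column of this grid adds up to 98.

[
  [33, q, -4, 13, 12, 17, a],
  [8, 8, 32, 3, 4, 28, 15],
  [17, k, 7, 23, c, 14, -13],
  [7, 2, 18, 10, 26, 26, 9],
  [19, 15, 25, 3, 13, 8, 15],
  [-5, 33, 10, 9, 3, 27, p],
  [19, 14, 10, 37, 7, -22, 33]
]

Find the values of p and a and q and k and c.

Column 5 has 12 + 4 + 26 + 13 + 3 + 7 = 65; the blank must be 98 − 65 = 33.
Row 3 has 17 + 7 + 23 + 33 + 14 − 13 = 81; the blank must be 98 − 81 = 17.
Column 2 has 8 + 17 + 2 + 15 + 33 + 14 = 89; the blank must be 98 − 89 = 9.
Row 1 has 33 + 9 − 4 + 13 + 12 + 17 = 80; the blank must be 98 − 80 = 18.
Row 6 has -5 + 33 + 10 + 9 + 3 + 27 = 77; the blank must be 98 − 77 = 21.

p = 21, a = 18, q = 9, k = 17, c = 33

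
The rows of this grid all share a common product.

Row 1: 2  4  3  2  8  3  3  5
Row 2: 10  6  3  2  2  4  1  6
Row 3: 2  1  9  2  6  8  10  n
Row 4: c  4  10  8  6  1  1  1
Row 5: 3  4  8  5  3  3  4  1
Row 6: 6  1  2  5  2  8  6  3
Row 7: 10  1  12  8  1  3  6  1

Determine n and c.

Rows 5 and 6 each multiply to 17280, so every row has product 17280.
Row 3: 2×1×9×2×6×8×10 = 17280, so the missing entry is 17280 ÷ 17280 = 1.
Row 4: 4×10×8×6×1×1×1 = 1920, so the missing entry is 17280 ÷ 1920 = 9.

n = 1, c = 9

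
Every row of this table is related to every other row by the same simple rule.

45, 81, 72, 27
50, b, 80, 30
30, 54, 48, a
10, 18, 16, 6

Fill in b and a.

Each row is a constant multiple of every other row — this is a multiplication table with the headers hidden.
Row 2 is 80/72 = 10/9 times row 1, so its entry in column 2 is 81 × 10/9 = 90.
Row 3 is 48/72 = 2/3 times row 1, so its entry in column 4 is 27 × 2/3 = 18.

b = 90, a = 18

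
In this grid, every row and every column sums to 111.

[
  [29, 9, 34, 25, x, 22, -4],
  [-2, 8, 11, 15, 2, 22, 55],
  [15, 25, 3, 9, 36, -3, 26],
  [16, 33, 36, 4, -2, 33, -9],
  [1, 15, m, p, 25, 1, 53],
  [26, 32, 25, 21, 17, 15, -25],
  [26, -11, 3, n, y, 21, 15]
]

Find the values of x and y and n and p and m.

x = -4, y = 37, n = 20, p = 17, m = -1

The known cells in row 1 total 115, leaving 111 − 115 = -4 for the blank.
The known cells in column 5 total 74, leaving 111 − 74 = 37 for the blank.
The known cells in column 3 total 112, leaving 111 − 112 = -1 for the blank.
The known cells in row 5 total 94, leaving 111 − 94 = 17 for the blank.
The known cells in row 7 total 91, leaving 111 − 91 = 20 for the blank.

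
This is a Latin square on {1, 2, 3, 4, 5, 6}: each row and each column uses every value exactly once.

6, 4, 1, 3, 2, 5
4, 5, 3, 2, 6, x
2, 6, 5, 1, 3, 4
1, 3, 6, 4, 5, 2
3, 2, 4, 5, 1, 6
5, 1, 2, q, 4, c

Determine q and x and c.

q = 6, x = 1, c = 3

Cell (6,4): column 4 already has {1, 2, 3, 4, 5} → 6.
At (row 6, col 6): row 6 already has {1, 2, 4, 5, 6}, so the value is 3.
Cell (2,6): row 2 already has {2, 3, 4, 5, 6} → 1.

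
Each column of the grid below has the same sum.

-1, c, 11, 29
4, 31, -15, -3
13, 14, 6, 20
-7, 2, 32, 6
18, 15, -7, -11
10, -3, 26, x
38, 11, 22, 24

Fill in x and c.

The complete columns each total 75.
Column 4 is missing 75 − 65 = 10 (since 29 − 3 + 20 + 6 − 11 + 24 = 65).
Column 2 is missing 75 − 70 = 5 (since 31 + 14 + 2 + 15 − 3 + 11 = 70).

x = 10, c = 5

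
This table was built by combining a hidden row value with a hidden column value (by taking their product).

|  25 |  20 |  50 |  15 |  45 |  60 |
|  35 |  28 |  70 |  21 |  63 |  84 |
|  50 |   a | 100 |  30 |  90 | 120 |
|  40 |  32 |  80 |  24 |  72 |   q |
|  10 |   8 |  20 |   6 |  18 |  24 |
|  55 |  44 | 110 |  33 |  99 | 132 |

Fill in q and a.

Each row is a constant multiple of every other row — this is a multiplication table with the headers hidden.
Row 4 is 40/25 = 8/5 times row 1, so its entry in column 6 is 60 × 8/5 = 96.
Row 3 is 50/25 = 2/1 times row 1, so its entry in column 2 is 20 × 2/1 = 40.

q = 96, a = 40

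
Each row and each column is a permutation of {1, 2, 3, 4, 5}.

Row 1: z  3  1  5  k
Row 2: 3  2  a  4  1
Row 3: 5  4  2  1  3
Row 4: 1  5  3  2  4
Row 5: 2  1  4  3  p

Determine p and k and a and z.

For row 5, column 5: row 5 already has {1, 2, 3, 4}; that leaves 5.
Cell (2,3): row 2 already has {1, 2, 3, 4} → 5.
For row 1, column 5: column 5 already has {1, 3, 4, 5}; that leaves 2.
At (row 1, col 1): row 1 already has {1, 2, 3, 5}, so the value is 4.

p = 5, k = 2, a = 5, z = 4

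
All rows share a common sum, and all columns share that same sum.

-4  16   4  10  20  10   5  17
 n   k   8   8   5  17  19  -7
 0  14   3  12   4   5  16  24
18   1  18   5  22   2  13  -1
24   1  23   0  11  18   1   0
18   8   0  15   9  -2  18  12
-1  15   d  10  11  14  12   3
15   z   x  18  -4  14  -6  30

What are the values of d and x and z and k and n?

Rows 1 and 3 both sum to 78, so that's the common total.
Row 7: -1 + 15 + 10 + 11 + 14 + 12 + 3 = 64, so its missing entry is 78 − 64 = 14.
Column 3: 4 + 8 + 3 + 18 + 23 + 0 + 14 = 70, so its missing entry is 78 − 70 = 8.
Row 8: 15 + 8 + 18 − 4 + 14 − 6 + 30 = 75, so its missing entry is 78 − 75 = 3.
Column 2: 16 + 14 + 1 + 1 + 8 + 15 + 3 = 58, so its missing entry is 78 − 58 = 20.
Row 2: 20 + 8 + 8 + 5 + 17 + 19 − 7 = 70, so its missing entry is 78 − 70 = 8.

d = 14, x = 8, z = 3, k = 20, n = 8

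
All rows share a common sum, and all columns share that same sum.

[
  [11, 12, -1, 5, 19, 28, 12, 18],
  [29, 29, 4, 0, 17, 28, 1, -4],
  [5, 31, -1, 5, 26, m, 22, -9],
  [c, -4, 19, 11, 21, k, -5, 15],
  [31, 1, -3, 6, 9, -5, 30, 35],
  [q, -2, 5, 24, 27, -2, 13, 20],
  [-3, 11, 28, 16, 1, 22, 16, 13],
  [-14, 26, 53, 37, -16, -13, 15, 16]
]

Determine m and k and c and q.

m = 25, k = 21, c = 26, q = 19

Rows 1 and 2 both sum to 104, so that's the common total.
The known cells in row 3 total 79, leaving 104 − 79 = 25 for the blank.
The known cells in row 6 total 85, leaving 104 − 85 = 19 for the blank.
The known cells in column 6 total 83, leaving 104 − 83 = 21 for the blank.
The known cells in row 4 total 78, leaving 104 − 78 = 26 for the blank.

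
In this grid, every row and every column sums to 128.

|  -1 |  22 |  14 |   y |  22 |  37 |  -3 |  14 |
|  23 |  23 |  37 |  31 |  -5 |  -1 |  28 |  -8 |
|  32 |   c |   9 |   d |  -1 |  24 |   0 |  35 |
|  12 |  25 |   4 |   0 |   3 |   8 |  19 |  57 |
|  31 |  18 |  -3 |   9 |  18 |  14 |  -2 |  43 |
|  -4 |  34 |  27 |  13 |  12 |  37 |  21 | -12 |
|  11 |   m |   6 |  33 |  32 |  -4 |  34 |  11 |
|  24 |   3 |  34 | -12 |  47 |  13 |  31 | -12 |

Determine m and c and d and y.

m = 5, c = -2, d = 31, y = 23

The known cells in row 7 total 123, leaving 128 − 123 = 5 for the blank.
The known cells in row 1 total 105, leaving 128 − 105 = 23 for the blank.
The known cells in column 4 total 97, leaving 128 − 97 = 31 for the blank.
The known cells in row 3 total 130, leaving 128 − 130 = -2 for the blank.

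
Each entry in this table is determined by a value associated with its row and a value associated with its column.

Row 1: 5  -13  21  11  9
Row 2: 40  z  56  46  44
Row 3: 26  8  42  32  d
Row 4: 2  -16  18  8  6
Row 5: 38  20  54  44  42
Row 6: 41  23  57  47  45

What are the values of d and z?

d = 30, z = 22

The difference between any two rows is the same in every column — this is an addition table with the headers hidden.
Row 3 minus row 1 is 32 − 11 = 21, so its entry in column 5 is 9 + 21 = 30.
Row 2 minus row 1 is 46 − 11 = 35, so its entry in column 2 is -13 + 35 = 22.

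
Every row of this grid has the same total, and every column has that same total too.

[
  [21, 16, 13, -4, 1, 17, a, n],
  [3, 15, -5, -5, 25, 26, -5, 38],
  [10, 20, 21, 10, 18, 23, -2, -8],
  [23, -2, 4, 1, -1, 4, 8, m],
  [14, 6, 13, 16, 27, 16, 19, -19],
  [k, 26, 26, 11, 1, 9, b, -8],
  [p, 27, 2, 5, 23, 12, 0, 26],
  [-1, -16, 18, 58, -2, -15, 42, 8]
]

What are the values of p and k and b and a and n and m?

p = -3, k = 25, b = 2, a = 28, n = 0, m = 55

Rows 2 and 3 both sum to 92, so that's the common total.
The known cells in row 4 total 37, leaving 92 − 37 = 55 for the blank.
The known cells in column 8 total 92, leaving 92 − 92 = 0 for the blank.
The known cells in row 1 total 64, leaving 92 − 64 = 28 for the blank.
The known cells in column 7 total 90, leaving 92 − 90 = 2 for the blank.
The known cells in row 6 total 67, leaving 92 − 67 = 25 for the blank.
The known cells in row 7 total 95, leaving 92 − 95 = -3 for the blank.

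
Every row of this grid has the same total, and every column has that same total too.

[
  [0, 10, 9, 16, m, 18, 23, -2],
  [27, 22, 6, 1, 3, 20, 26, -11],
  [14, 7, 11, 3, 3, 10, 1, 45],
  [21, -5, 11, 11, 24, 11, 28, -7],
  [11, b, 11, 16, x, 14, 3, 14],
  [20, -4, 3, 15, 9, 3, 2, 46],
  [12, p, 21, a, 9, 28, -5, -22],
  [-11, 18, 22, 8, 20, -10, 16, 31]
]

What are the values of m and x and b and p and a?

m = 20, x = 6, b = 19, p = 27, a = 24

Rows 2 and 3 both sum to 94, so that's the common total.
Row 1: 0 + 10 + 9 + 16 + 18 + 23 − 2 = 74, so its missing entry is 94 − 74 = 20.
Column 5: 20 + 3 + 3 + 24 + 9 + 9 + 20 = 88, so its missing entry is 94 − 88 = 6.
Column 4: 16 + 1 + 3 + 11 + 16 + 15 + 8 = 70, so its missing entry is 94 − 70 = 24.
Row 7: 12 + 21 + 24 + 9 + 28 − 5 − 22 = 67, so its missing entry is 94 − 67 = 27.
Row 5: 11 + 11 + 16 + 6 + 14 + 3 + 14 = 75, so its missing entry is 94 − 75 = 19.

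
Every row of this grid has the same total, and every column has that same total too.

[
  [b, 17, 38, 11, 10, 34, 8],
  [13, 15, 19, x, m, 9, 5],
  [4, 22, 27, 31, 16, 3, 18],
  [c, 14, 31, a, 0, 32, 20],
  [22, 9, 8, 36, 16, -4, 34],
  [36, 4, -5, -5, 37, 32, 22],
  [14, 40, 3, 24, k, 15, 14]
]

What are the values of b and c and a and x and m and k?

Rows 3 and 5 both sum to 121, so that's the common total.
Row 1 has 17 + 38 + 11 + 10 + 34 + 8 = 118; the blank must be 121 − 118 = 3.
Row 7 has 14 + 40 + 3 + 24 + 15 + 14 = 110; the blank must be 121 − 110 = 11.
Column 5 has 10 + 16 + 0 + 16 + 37 + 11 = 90; the blank must be 121 − 90 = 31.
Column 1 has 3 + 13 + 4 + 22 + 36 + 14 = 92; the blank must be 121 − 92 = 29.
Row 4 has 29 + 14 + 31 + 0 + 32 + 20 = 126; the blank must be 121 − 126 = -5.
Row 2 has 13 + 15 + 19 + 31 + 9 + 5 = 92; the blank must be 121 − 92 = 29.

b = 3, c = 29, a = -5, x = 29, m = 31, k = 11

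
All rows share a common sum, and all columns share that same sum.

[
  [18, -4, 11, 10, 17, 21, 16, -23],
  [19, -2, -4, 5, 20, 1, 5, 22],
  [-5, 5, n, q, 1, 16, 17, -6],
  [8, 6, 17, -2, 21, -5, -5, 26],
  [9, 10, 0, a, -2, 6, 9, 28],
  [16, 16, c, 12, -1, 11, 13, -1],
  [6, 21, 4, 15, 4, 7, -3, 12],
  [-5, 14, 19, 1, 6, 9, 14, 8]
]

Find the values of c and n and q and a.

Rows 1 and 2 both sum to 66, so that's the common total.
Row 5 has 9 + 10 + 0 − 2 + 6 + 9 + 28 = 60; the blank must be 66 − 60 = 6.
Column 4 has 10 + 5 − 2 + 6 + 12 + 15 + 1 = 47; the blank must be 66 − 47 = 19.
Row 3 has -5 + 5 + 19 + 1 + 16 + 17 − 6 = 47; the blank must be 66 − 47 = 19.
Row 6 has 16 + 16 + 12 − 1 + 11 + 13 − 1 = 66; the blank must be 66 − 66 = 0.

c = 0, n = 19, q = 19, a = 6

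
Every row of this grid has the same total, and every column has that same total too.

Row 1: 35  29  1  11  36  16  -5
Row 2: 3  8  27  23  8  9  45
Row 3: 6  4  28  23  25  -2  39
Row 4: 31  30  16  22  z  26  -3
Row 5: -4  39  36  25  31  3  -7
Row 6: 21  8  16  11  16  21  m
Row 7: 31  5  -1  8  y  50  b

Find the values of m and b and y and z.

Rows 1 and 2 both sum to 123, so that's the common total.
The known cells in row 6 total 93, leaving 123 − 93 = 30 for the blank.
The known cells in column 7 total 99, leaving 123 − 99 = 24 for the blank.
The known cells in row 7 total 117, leaving 123 − 117 = 6 for the blank.
The known cells in row 4 total 122, leaving 123 − 122 = 1 for the blank.

m = 30, b = 24, y = 6, z = 1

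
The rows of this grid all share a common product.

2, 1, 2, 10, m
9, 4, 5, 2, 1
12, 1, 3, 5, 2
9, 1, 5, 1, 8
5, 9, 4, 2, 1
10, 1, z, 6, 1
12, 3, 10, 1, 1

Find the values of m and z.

Rows 2 and 3 each multiply to 360, so every row has product 360.
Row 1: 2×1×2×10 = 40, so the missing entry is 360 ÷ 40 = 9.
Row 6: 10×1×6×1 = 60, so the missing entry is 360 ÷ 60 = 6.

m = 9, z = 6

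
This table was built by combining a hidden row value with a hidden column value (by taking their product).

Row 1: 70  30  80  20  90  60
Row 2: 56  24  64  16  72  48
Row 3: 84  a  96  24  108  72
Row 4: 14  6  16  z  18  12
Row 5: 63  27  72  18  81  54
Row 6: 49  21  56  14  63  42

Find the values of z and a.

Each row is a constant multiple of every other row — this is a multiplication table with the headers hidden.
Row 4 is 18/90 = 1/5 times row 1, so its entry in column 4 is 20 × 1/5 = 4.
Row 3 is 108/90 = 6/5 times row 1, so its entry in column 2 is 30 × 6/5 = 36.

z = 4, a = 36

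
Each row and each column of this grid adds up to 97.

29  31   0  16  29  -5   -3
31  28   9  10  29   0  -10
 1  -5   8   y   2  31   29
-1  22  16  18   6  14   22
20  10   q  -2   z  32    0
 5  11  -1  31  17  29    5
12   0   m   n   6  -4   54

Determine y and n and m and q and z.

Column 5: 29 + 29 + 2 + 6 + 17 + 6 = 89, so its missing entry is 97 − 89 = 8.
Row 5: 20 + 10 − 2 + 8 + 32 + 0 = 68, so its missing entry is 97 − 68 = 29.
Column 3: 0 + 9 + 8 + 16 + 29 − 1 = 61, so its missing entry is 97 − 61 = 36.
Row 3: 1 − 5 + 8 + 2 + 31 + 29 = 66, so its missing entry is 97 − 66 = 31.
Row 7: 12 + 0 + 36 + 6 − 4 + 54 = 104, so its missing entry is 97 − 104 = -7.

y = 31, n = -7, m = 36, q = 29, z = 8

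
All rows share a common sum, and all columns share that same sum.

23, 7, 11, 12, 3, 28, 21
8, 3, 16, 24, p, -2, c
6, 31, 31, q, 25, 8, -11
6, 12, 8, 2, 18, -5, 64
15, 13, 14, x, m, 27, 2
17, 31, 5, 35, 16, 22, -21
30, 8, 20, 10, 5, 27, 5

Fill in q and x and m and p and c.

q = 15, x = 7, m = 27, p = 11, c = 45

Rows 1 and 4 both sum to 105, so that's the common total.
The known cells in row 3 total 90, leaving 105 − 90 = 15 for the blank.
The known cells in column 4 total 98, leaving 105 − 98 = 7 for the blank.
The known cells in row 5 total 78, leaving 105 − 78 = 27 for the blank.
The known cells in column 5 total 94, leaving 105 − 94 = 11 for the blank.
The known cells in row 2 total 60, leaving 105 − 60 = 45 for the blank.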